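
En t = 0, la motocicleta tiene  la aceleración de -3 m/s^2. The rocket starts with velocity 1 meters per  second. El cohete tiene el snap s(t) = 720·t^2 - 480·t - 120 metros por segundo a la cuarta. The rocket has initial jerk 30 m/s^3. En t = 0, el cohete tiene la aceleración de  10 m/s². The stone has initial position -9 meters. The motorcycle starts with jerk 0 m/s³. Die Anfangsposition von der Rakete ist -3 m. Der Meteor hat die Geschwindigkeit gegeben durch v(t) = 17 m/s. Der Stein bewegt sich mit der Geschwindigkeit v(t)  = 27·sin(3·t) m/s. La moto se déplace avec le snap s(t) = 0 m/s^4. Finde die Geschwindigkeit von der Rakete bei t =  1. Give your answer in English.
We must find the integral of our snap equation s(t) = 720·t^2 - 480·t - 120 3 times. The integral of snap is jerk. Using j(0) = 30, we get j(t) = 240·t^3 - 240·t^2 - 120·t + 30. Integrating jerk and using the initial condition a(0) = 10, we get a(t) = 60·t^4 - 80·t^3 - 60·t^2 + 30·t + 10. Finding the antiderivative of a(t) and using v(0) = 1: v(t) = 12·t^5 - 20·t^4 - 20·t^3 + 15·t^2 + 10·t + 1. Using v(t) = 12·t^5 - 20·t^4 - 20·t^3 + 15·t^2 + 10·t + 1 and substituting t = 1, we find v = -2.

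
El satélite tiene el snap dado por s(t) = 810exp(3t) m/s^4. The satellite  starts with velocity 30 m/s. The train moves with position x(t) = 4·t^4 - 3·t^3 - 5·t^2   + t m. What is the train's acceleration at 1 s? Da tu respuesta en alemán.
Ausgehend von der Position x(t) = 4·t^4 - 3·t^3 - 5·t^2 + t, nehmen wir 2 Ableitungen. Mit d/dt von x(t) finden wir v(t) = 16·t^3 - 9·t^2 - 10·t + 1. Mit d/dt von v(t) finden wir a(t) = 48·t^2 - 18·t - 10. Mit a(t) = 48·t^2 - 18·t - 10 und Einsetzen von t = 1, finden wir a = 20.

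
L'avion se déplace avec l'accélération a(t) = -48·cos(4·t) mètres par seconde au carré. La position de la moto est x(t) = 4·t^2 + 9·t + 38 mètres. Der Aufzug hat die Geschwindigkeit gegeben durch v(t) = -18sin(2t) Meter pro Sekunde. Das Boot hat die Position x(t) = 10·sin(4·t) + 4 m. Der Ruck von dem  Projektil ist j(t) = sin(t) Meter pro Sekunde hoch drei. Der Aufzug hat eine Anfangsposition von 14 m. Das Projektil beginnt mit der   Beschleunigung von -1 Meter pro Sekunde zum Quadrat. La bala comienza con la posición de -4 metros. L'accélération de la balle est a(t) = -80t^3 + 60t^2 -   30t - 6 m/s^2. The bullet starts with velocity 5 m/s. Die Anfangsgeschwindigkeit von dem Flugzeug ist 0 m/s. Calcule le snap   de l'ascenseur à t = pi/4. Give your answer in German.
Um dies zu lösen, müssen wir 3 Ableitungen unserer Gleichung für die Geschwindigkeit v(t) = -18·sin(2·t) nehmen. Durch Ableiten von der Geschwindigkeit erhalten wir die Beschleunigung: a(t) = -36·cos(2·t). Durch Ableiten von der Beschleunigung erhalten wir den Ruck: j(t) = 72·sin(2·t). Die Ableitung von dem Ruck ergibt den Snap: s(t) = 144·cos(2·t). Mit s(t) = 144·cos(2·t) und Einsetzen von t = pi/4, finden wir s = 0.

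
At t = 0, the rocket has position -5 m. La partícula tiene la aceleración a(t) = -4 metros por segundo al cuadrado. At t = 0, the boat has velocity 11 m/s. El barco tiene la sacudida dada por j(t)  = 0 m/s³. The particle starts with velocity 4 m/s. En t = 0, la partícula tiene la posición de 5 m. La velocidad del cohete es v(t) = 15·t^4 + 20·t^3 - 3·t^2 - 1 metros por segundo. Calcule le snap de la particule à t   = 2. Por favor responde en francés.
Nous devons dériver notre équation de l'accélération a(t) = -4 2 fois. En dérivant l'accélération, nous obtenons le jerk: j(t) = 0. La dérivée du jerk donne le snap: s(t) = 0. De l'équation du snap s(t) = 0, nous substituons t = 2 pour obtenir s = 0.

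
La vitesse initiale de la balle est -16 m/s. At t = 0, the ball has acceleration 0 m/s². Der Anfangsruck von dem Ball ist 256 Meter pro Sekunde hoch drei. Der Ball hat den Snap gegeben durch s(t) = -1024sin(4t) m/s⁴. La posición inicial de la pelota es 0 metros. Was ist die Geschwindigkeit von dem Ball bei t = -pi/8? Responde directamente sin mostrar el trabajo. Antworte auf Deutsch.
Die Antwort ist 0.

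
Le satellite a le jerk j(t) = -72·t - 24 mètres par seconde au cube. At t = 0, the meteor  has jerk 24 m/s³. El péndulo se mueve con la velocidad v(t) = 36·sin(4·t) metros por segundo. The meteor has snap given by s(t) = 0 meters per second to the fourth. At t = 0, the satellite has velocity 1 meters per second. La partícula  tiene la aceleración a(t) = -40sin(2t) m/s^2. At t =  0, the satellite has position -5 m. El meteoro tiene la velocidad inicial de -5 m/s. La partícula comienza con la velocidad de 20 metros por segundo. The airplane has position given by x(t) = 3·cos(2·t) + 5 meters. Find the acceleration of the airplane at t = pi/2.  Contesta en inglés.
Starting from position x(t) = 3·cos(2·t) + 5, we take 2 derivatives. Taking d/dt of x(t), we find v(t) = -6·sin(2·t). Differentiating velocity, we get acceleration: a(t) = -12·cos(2·t). We have acceleration a(t) = -12·cos(2·t). Substituting t = pi/2: a(pi/2) = 12.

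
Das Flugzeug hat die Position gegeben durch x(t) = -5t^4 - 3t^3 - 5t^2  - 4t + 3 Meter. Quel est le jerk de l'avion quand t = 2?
En partant de la position x(t) = -5·t^4 - 3·t^3 - 5·t^2 - 4·t + 3, nous prenons 3 dérivées. En prenant d/dt de x(t), nous trouvons v(t) = -20·t^3 - 9·t^2 - 10·t - 4. En prenant d/dt de v(t), nous trouvons a(t) = -60·t^2 - 18·t - 10. En prenant d/dt de a(t), nous trouvons j(t) = -120·t - 18. En utilisant j(t) = -120·t - 18 et en substituant t = 2, nous trouvons j = -258.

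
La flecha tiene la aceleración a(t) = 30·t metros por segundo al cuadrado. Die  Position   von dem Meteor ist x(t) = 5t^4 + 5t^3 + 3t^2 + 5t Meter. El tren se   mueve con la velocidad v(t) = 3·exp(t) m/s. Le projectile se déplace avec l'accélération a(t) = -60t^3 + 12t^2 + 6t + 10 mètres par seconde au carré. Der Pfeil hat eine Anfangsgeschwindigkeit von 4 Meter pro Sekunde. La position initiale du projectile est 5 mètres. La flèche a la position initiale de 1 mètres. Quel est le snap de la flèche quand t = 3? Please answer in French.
En partant de l'accélération a(t) = 30·t, nous prenons 2 dérivées. En dérivant l'accélération, nous obtenons le jerk: j(t) = 30. En prenant d/dt de j(t), nous trouvons s(t) = 0. En utilisant s(t) = 0 et en substituant t = 3, nous trouvons s = 0.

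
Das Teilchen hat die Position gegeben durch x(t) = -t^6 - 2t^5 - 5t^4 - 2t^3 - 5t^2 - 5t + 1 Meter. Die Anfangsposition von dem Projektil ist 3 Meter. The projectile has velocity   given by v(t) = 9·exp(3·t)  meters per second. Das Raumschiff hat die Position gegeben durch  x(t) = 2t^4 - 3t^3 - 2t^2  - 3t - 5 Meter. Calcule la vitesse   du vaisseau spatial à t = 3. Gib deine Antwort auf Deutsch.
Wir müssen unsere Gleichung für die Position x(t) = 2·t^4 - 3·t^3 - 2·t^2 - 3·t - 5 1-mal ableiten. Die Ableitung von der Position ergibt die Geschwindigkeit: v(t) = 8·t^3 - 9·t^2 - 4·t - 3. Mit v(t) = 8·t^3 - 9·t^2 - 4·t - 3 und Einsetzen von t = 3, finden wir v = 120.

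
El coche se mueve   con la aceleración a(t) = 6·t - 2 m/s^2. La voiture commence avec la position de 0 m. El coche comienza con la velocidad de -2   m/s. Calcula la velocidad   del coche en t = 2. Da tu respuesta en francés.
En partant de l'accélération a(t) = 6·t - 2, nous prenons 1 primitive. La primitive de l'accélération, avec v(0) = -2, donne la vitesse: v(t) = 3·t^2 - 2·t - 2. Nous avons la vitesse v(t) = 3·t^2 - 2·t - 2. En substituant t = 2: v(2) = 6.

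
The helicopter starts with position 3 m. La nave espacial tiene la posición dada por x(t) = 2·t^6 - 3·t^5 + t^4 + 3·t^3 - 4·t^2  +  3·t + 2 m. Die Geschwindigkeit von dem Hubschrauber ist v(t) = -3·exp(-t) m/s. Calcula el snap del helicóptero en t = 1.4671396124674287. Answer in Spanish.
Partiendo de la velocidad v(t) = -3·exp(-t), tomamos 3 derivadas. Derivando la velocidad, obtenemos la aceleración: a(t) = 3·exp(-t). Derivando la aceleración, obtenemos la sacudida: j(t) = -3·exp(-t). Derivando la sacudida, obtenemos el snap: s(t) = 3·exp(-t). Tenemos el snap s(t) = 3·exp(-t). Sustituyendo t = 1.4671396124674287: s(1.4671396124674287) = 0.691752308038643.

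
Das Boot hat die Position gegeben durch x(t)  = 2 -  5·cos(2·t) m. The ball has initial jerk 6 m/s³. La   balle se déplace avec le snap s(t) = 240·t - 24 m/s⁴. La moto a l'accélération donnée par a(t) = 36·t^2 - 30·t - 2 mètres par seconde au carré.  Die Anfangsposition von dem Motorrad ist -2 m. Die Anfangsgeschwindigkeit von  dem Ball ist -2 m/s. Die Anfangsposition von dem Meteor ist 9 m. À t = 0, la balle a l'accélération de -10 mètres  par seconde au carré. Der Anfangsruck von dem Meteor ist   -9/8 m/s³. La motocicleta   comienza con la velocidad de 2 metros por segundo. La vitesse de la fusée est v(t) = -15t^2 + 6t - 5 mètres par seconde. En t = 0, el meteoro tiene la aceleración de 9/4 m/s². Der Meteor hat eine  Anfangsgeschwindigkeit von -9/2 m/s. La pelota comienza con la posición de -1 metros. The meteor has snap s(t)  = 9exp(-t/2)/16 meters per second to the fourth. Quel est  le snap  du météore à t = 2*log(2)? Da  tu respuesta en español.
Usando s(t) = 9·exp(-t/2)/16 y sustituyendo t = 2*log(2), encontramos s = 9/32.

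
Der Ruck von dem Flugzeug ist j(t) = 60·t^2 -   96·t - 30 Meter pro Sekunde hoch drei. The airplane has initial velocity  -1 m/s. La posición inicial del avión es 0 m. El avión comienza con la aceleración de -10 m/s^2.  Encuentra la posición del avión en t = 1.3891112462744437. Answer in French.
Nous devons trouver l'intégrale de notre équation du jerk j(t) = 60·t^2 - 96·t - 30 3 fois. L'intégrale du jerk, avec a(0) = -10, donne l'accélération: a(t) = 20·t^3 - 48·t^2 - 30·t - 10. L'intégrale de l'accélération, avec v(0) = -1, donne la vitesse: v(t) = 5·t^4 - 16·t^3 - 15·t^2 - 10·t - 1. En prenant ∫v(t)dt et en appliquant x(0) = 0, nous trouvons x(t) = t^5 - 4·t^4 - 5·t^3 - 5·t^2 - t. En utilisant x(t) = t^5 - 4·t^4 - 5·t^3 - 5·t^2 - t et en substituant t = 1.3891112462744437, nous trouvons x = -34.1611871226379.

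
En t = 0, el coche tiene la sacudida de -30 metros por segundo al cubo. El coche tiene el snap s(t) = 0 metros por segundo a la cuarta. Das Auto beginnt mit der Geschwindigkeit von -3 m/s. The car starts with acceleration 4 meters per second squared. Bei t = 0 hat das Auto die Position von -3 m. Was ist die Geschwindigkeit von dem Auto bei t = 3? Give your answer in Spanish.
Debemos encontrar la integral de nuestra ecuación del snap s(t) = 0 3 veces. La antiderivada del snap es la sacudida. Usando j(0) = -30, obtenemos j(t) = -30. La antiderivada de la sacudida, con a(0) = 4, da la aceleración: a(t) = 4 - 30·t. La integral de la aceleración es la velocidad. Usando v(0) = -3, obtenemos v(t) = -15·t^2 + 4·t - 3. Tenemos la velocidad v(t) = -15·t^2 + 4·t - 3. Sustituyendo t = 3: v(3) = -126.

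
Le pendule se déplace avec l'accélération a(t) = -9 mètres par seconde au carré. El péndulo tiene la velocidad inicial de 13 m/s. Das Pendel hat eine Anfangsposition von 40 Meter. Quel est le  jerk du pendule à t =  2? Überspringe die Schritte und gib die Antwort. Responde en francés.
j(2) = 0.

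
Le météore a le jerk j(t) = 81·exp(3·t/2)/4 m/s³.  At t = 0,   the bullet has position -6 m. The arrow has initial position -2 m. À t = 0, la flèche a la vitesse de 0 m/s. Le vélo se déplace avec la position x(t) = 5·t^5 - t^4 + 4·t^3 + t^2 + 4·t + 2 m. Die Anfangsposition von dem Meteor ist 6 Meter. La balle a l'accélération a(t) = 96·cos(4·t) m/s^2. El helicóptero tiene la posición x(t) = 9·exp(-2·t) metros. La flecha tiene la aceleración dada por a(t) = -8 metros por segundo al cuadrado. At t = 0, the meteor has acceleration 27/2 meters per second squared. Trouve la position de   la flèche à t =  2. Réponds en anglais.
Starting from acceleration a(t) = -8, we take 2 integrals. The antiderivative of acceleration, with v(0) = 0, gives velocity: v(t) = -8·t. Integrating velocity and using the initial condition x(0) = -2, we get x(t) = -4·t^2 - 2. From the given position equation x(t) = -4·t^2 - 2, we substitute t = 2 to get x = -18.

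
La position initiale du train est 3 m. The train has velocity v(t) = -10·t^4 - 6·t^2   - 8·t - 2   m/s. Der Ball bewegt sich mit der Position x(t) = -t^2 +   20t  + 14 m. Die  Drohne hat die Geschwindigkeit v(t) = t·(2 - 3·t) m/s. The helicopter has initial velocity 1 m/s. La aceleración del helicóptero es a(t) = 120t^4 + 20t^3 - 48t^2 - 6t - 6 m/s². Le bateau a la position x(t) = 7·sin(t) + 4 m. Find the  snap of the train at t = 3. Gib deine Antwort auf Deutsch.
Wir müssen unsere Gleichung für die Geschwindigkeit v(t) = -10·t^4 - 6·t^2 - 8·t - 2 3-mal ableiten. Die Ableitung von der Geschwindigkeit ergibt die Beschleunigung: a(t) = -40·t^3 - 12·t - 8. Durch Ableiten von der Beschleunigung erhalten wir den Ruck: j(t) = -120·t^2 - 12. Durch Ableiten von dem Ruck erhalten wir den Snap: s(t) = -240·t. Aus der Gleichung für den Snap s(t) = -240·t, setzen wir t = 3 ein und erhalten s = -720.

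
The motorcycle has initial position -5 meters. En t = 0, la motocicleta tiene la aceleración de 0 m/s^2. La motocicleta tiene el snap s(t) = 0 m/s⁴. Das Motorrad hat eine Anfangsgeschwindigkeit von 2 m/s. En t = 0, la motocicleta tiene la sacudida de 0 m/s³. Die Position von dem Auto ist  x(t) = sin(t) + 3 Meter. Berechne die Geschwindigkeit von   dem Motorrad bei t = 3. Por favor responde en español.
Debemos encontrar la antiderivada de nuestra ecuación del snap s(t) = 0 3 veces. Tomando ∫s(t)dt y aplicando j(0) = 0, encontramos j(t) = 0. La integral de la sacudida es la aceleración. Usando a(0) = 0, obtenemos a(t) = 0. Integrando la aceleración y usando la condición inicial v(0) = 2, obtenemos v(t) = 2. De la ecuación de la velocidad v(t) = 2, sustituimos t = 3 para obtener v = 2.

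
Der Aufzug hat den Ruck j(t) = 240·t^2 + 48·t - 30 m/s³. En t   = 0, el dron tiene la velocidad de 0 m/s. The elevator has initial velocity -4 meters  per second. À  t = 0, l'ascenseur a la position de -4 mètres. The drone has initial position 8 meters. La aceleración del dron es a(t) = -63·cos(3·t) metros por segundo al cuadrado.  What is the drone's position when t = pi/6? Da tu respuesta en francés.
Nous devons trouver la primitive de notre équation de l'accélération a(t) = -63·cos(3·t) 2 fois. La primitive de l'accélération est la vitesse. En utilisant v(0) = 0, nous obtenons v(t) = -21·sin(3·t). En prenant ∫v(t)dt et en appliquant x(0) = 8, nous trouvons x(t) = 7·cos(3·t) + 1. De l'équation de la position x(t) = 7·cos(3·t) + 1, nous substituons t = pi/6 pour obtenir x = 1.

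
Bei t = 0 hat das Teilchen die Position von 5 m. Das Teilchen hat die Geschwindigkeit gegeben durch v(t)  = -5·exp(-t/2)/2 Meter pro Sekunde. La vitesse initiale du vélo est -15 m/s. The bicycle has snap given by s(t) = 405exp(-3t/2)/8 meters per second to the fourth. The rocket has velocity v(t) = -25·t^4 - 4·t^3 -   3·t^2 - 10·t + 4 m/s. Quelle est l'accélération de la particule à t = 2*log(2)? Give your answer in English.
Starting from velocity v(t) = -5·exp(-t/2)/2, we take 1 derivative. Taking d/dt of v(t), we find a(t) = 5·exp(-t/2)/4. Using a(t) = 5·exp(-t/2)/4 and substituting t = 2*log(2), we find a = 5/8.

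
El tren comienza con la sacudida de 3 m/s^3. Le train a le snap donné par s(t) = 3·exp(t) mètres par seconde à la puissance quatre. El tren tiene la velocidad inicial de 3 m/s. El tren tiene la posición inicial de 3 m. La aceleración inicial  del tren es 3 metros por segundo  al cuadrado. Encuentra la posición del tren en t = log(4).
Partiendo del snap s(t) = 3·exp(t), tomamos 4 antiderivadas. Integrando el snap y usando la condición inicial j(0) = 3, obtenemos j(t) = 3·exp(t). La antiderivada de la sacudida, con a(0) = 3, da la aceleración: a(t) = 3·exp(t). Integrando la aceleración y usando la condición inicial v(0) = 3, obtenemos v(t) = 3·exp(t). Tomando ∫v(t)dt y aplicando x(0) = 3, encontramos x(t) = 3·exp(t). Tenemos la posición x(t) = 3·exp(t). Sustituyendo t = log(4): x(log(4)) = 12.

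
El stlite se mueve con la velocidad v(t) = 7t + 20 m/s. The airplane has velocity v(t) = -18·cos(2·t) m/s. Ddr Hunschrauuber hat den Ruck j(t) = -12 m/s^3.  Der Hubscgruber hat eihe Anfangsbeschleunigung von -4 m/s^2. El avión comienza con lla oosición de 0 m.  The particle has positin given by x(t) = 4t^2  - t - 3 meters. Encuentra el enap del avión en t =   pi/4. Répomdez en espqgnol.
Partiendo de la velocidad v(t) = -18·cos(2·t), tomamos 3 derivadas. Derivando la velocidad, obtenemos la aceleración: a(t) = 36·sin(2·t). Tomando d/dt de a(t), encontramos j(t) = 72·cos(2·t). Derivando la sacudida, obtenemos el snap: s(t) = -144·sin(2·t). Tenemos el snap s(t) = -144·sin(2·t). Sustituyendo t = pi/4: s(pi/4) = -144.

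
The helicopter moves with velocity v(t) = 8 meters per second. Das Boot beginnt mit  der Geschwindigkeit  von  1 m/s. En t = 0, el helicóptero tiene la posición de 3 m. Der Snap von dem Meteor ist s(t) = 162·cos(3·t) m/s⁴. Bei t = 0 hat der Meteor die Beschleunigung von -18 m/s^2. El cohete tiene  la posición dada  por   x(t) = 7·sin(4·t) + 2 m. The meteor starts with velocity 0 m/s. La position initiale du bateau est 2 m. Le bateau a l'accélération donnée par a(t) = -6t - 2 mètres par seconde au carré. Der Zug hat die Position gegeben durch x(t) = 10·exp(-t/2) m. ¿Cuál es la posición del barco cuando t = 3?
Para resolver esto, necesitamos tomar 2 antiderivadas de nuestra ecuación de la aceleración a(t) = -6·t - 2. Tomando ∫a(t)dt y aplicando v(0) = 1, encontramos v(t) = -3·t^2 - 2·t + 1. Tomando ∫v(t)dt y aplicando x(0) = 2, encontramos x(t) = -t^3 - t^2 + t + 2. Tenemos la posición x(t) = -t^3 - t^2 + t + 2. Sustituyendo t = 3: x(3) = -31.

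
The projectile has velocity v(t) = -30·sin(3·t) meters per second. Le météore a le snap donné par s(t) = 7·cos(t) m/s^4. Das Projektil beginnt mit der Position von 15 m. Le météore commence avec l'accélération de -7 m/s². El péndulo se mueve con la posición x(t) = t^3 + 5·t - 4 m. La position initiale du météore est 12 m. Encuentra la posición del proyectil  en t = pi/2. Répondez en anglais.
To solve this, we need to take 1 integral of our velocity equation v(t) = -30·sin(3·t). The integral of velocity, with x(0) = 15, gives position: x(t) = 10·cos(3·t) + 5. From the given position equation x(t) = 10·cos(3·t) + 5, we substitute t = pi/2 to get x = 5.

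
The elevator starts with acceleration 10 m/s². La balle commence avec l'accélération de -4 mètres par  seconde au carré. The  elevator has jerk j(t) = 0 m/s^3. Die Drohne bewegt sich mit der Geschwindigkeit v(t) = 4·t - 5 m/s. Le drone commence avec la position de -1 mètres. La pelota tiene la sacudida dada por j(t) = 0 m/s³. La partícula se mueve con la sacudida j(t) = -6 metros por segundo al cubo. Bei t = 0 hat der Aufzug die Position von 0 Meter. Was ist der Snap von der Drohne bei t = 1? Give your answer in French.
En partant de la vitesse v(t) = 4·t - 5, nous prenons 3 dérivées. En prenant d/dt de v(t), nous trouvons a(t) = 4. En prenant d/dt de a(t), nous trouvons j(t) = 0. La dérivée du jerk donne le snap: s(t) = 0. Nous avons le snap s(t) = 0. En substituant t = 1: s(1) = 0.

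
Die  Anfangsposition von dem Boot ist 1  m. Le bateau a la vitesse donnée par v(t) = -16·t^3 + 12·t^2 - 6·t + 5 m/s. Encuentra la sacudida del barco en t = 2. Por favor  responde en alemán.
Um dies zu lösen, müssen wir 2 Ableitungen unserer Gleichung für die Geschwindigkeit v(t) = -16·t^3 + 12·t^2 - 6·t + 5 nehmen. Mit d/dt von v(t) finden wir a(t) = -48·t^2 + 24·t - 6. Durch Ableiten von der Beschleunigung erhalten wir den Ruck: j(t) = 24 - 96·t. Aus der Gleichung für den Ruck j(t) = 24 - 96·t, setzen wir t = 2 ein und erhalten j = -168.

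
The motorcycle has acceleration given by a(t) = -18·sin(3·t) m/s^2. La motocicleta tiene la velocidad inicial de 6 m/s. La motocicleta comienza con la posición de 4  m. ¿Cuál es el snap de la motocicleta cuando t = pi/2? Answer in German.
Ausgehend von der Beschleunigung a(t) = -18·sin(3·t), nehmen wir 2 Ableitungen. Mit d/dt von a(t) finden wir j(t) = -54·cos(3·t). Durch Ableiten von dem Ruck erhalten wir den Snap: s(t) = 162·sin(3·t). Wir haben den Snap s(t) = 162·sin(3·t). Durch Einsetzen von t = pi/2: s(pi/2) = -162.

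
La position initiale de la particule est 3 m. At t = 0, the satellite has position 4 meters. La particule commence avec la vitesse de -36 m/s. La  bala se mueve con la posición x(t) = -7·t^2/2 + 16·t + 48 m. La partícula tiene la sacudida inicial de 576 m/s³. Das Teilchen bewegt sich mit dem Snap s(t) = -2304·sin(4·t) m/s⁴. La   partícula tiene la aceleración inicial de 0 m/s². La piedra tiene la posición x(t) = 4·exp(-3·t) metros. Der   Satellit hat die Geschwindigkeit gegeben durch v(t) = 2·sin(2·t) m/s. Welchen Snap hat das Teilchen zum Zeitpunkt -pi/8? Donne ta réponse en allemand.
Aus der Gleichung für den Snap s(t) = -2304·sin(4·t), setzen wir t = -pi/8 ein und erhalten s = 2304.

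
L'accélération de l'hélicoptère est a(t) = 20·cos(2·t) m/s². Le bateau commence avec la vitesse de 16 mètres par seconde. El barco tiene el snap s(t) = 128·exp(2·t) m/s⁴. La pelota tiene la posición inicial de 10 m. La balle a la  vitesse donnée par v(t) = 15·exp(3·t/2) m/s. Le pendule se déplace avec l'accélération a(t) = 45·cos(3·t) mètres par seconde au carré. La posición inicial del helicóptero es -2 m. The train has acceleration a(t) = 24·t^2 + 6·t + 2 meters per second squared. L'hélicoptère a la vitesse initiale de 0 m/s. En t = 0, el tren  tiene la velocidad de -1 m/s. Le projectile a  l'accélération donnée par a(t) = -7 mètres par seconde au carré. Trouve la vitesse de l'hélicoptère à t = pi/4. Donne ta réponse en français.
Nous devons trouver la primitive de notre équation de l'accélération a(t) = 20·cos(2·t) 1 fois. En intégrant l'accélération et en utilisant la condition initiale v(0) = 0, nous obtenons v(t) = 10·sin(2·t). En utilisant v(t) = 10·sin(2·t) et en substituant t = pi/4, nous trouvons v = 10.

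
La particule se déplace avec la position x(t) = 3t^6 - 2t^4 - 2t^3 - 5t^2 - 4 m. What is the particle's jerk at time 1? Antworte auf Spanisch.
Partiendo de la posición x(t) = 3·t^6 - 2·t^4 - 2·t^3 - 5·t^2 - 4, tomamos 3 derivadas. La derivada de la posición da la velocidad: v(t) = 18·t^5 - 8·t^3 - 6·t^2 - 10·t. Derivando la velocidad, obtenemos la aceleración: a(t) = 90·t^4 - 24·t^2 - 12·t - 10. Tomando d/dt de a(t), encontramos j(t) = 360·t^3 - 48·t - 12. Tenemos la sacudida j(t) = 360·t^3 - 48·t - 12. Sustituyendo t = 1: j(1) = 300.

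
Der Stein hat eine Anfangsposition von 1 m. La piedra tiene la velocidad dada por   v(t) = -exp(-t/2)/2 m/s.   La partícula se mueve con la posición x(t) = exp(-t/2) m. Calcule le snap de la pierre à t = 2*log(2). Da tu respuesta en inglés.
We must differentiate our velocity equation v(t) = -exp(-t/2)/2 3 times. The derivative of velocity gives acceleration: a(t) = exp(-t/2)/4. Differentiating acceleration, we get jerk: j(t) = -exp(-t/2)/8. The derivative of jerk gives snap: s(t) = exp(-t/2)/16. From the given snap equation s(t) = exp(-t/2)/16, we substitute t = 2*log(2) to get s = 1/32.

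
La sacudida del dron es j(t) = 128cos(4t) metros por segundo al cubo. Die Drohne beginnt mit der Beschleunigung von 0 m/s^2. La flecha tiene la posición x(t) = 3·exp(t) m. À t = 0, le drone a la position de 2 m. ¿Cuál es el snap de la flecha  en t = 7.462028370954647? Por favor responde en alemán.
Ausgehend von der Position x(t) = 3·exp(t), nehmen wir 4 Ableitungen. Die Ableitung von der Position ergibt die Geschwindigkeit: v(t) = 3·exp(t). Durch Ableiten von der Geschwindigkeit erhalten wir die Beschleunigung: a(t) = 3·exp(t). Die Ableitung von der Beschleunigung ergibt den Ruck: j(t) = 3·exp(t). Durch Ableiten von dem Ruck erhalten wir den Snap: s(t) = 3·exp(t). Wir haben den Snap s(t) = 3·exp(t). Durch Einsetzen von t = 7.462028370954647: s(7.462028370954647) = 5222.02564198210.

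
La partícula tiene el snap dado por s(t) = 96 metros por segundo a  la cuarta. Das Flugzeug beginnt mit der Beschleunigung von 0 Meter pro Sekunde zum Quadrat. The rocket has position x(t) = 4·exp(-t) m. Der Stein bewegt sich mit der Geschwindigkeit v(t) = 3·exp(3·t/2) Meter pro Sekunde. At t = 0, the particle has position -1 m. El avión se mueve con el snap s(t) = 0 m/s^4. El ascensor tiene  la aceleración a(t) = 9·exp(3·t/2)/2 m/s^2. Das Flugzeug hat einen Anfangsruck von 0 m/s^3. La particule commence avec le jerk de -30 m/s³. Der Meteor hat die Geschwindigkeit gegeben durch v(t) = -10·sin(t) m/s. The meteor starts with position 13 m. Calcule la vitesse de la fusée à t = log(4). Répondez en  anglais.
Starting from position x(t) = 4·exp(-t), we take 1 derivative. Taking d/dt of x(t), we find v(t) = -4·exp(-t). From the given velocity equation v(t) = -4·exp(-t), we substitute t = log(4) to get v = -1.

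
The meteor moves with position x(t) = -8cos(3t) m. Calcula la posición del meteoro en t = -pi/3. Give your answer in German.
Mit x(t) = -8·cos(3·t) und Einsetzen von t = -pi/3, finden wir x = 8.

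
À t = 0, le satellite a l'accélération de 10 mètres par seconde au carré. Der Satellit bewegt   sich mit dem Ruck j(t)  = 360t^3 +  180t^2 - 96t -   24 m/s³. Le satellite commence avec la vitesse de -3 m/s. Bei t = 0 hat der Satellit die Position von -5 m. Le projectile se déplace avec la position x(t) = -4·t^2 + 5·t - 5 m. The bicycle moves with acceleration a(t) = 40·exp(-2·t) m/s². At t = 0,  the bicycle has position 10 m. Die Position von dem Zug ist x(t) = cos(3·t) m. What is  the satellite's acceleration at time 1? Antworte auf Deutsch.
Um dies zu lösen, müssen wir 1 Integral unserer Gleichung für den Ruck j(t) = 360·t^3 + 180·t^2 - 96·t - 24 finden. Mit ∫j(t)dt und Anwendung von a(0) = 10, finden wir a(t) = 90·t^4 + 60·t^3 - 48·t^2 - 24·t + 10. Wir haben die Beschleunigung a(t) = 90·t^4 + 60·t^3 - 48·t^2 - 24·t + 10. Durch Einsetzen von t = 1: a(1) = 88.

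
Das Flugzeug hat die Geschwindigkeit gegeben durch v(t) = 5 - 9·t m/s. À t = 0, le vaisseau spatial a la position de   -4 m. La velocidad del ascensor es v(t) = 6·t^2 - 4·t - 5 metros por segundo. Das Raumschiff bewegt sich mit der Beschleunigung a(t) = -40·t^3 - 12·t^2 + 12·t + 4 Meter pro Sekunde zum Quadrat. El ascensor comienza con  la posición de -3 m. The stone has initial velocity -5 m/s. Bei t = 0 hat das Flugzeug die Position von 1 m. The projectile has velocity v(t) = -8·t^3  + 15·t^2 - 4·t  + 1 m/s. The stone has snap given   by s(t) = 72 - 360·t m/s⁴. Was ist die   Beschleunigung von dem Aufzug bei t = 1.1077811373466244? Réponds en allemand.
Um dies zu lösen, müssen wir 1 Ableitung unserer Gleichung für die Geschwindigkeit v(t) = 6·t^2 - 4·t - 5 nehmen. Durch Ableiten von der Geschwindigkeit erhalten wir die Beschleunigung: a(t) = 12·t - 4. Wir haben die Beschleunigung a(t) = 12·t - 4. Durch Einsetzen von t = 1.1077811373466244: a(1.1077811373466244) = 9.29337364815949.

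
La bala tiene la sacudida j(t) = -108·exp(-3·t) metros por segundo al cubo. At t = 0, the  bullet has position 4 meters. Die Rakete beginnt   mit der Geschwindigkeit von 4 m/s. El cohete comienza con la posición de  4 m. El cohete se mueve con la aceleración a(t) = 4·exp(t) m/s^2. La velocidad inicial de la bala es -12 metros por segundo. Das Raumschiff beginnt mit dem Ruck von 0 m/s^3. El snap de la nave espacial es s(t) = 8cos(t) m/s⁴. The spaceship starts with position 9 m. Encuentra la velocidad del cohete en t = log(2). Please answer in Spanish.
Debemos encontrar la integral de nuestra ecuación de la aceleración a(t) = 4·exp(t) 1 vez. La antiderivada de la aceleración, con v(0) = 4, da la velocidad: v(t) = 4·exp(t). Usando v(t) = 4·exp(t) y sustituyendo t = log(2), encontramos v = 8.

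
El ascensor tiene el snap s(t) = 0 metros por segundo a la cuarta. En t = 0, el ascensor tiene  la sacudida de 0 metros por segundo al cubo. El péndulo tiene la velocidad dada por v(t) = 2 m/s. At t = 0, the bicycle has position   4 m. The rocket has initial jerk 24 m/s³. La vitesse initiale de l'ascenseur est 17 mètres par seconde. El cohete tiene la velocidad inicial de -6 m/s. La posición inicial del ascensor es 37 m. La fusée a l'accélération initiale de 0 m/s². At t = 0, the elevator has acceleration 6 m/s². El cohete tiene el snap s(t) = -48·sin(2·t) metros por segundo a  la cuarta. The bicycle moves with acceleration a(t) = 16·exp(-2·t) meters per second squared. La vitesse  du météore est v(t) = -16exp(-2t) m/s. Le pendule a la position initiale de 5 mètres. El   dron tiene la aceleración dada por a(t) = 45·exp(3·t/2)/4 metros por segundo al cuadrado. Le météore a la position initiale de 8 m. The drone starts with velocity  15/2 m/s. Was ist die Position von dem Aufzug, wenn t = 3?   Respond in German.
Wir müssen die Stammfunktion unserer Gleichung für den Snap s(t) = 0 4-mal finden. Die Stammfunktion von dem Snap ist der Ruck. Mit j(0) = 0 erhalten wir j(t) = 0. Das Integral von dem Ruck, mit a(0) = 6, ergibt die Beschleunigung: a(t) = 6. Mit ∫a(t)dt und Anwendung von v(0) = 17, finden wir v(t) = 6·t + 17. Mit ∫v(t)dt und Anwendung von x(0) = 37, finden wir x(t) = 3·t^2 + 17·t + 37. Mit x(t) = 3·t^2 + 17·t + 37 und Einsetzen von t = 3, finden wir x = 115.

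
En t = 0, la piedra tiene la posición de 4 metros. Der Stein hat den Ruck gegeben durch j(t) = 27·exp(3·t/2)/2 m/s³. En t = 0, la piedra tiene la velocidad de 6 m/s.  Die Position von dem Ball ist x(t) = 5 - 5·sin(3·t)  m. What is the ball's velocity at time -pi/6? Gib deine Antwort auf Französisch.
Pour résoudre ceci, nous devons prendre 1 dérivée de notre équation de la position x(t) = 5 - 5·sin(3·t). En prenant d/dt de x(t), nous trouvons v(t) = -15·cos(3·t). En utilisant v(t) = -15·cos(3·t) et en substituant t = -pi/6, nous trouvons v = 0.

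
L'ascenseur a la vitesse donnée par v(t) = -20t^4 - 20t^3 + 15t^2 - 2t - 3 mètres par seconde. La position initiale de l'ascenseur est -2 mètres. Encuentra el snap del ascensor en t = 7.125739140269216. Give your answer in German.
Ausgehend von der Geschwindigkeit v(t) = -20·t^4 - 20·t^3 + 15·t^2 - 2·t - 3, nehmen wir 3 Ableitungen. Durch Ableiten von der Geschwindigkeit erhalten wir die Beschleunigung: a(t) = -80·t^3 - 60·t^2 + 30·t - 2. Mit d/dt von a(t) finden wir j(t) = -240·t^2 - 120·t + 30. Mit d/dt von j(t) finden wir s(t) = -480·t - 120. Mit s(t) = -480·t - 120 und Einsetzen von t = 7.125739140269216, finden wir s = -3540.35478732922.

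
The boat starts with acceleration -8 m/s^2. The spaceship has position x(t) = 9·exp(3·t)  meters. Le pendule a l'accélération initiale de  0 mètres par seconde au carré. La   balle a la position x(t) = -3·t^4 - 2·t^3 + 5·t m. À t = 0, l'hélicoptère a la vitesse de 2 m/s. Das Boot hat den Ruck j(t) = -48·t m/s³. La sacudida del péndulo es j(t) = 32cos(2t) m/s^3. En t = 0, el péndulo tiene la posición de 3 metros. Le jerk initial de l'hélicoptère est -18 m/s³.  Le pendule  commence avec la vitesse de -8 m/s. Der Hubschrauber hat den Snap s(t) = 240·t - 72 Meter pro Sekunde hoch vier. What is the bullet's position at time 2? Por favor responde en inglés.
We have position x(t) = -3·t^4 - 2·t^3 + 5·t. Substituting t = 2: x(2) = -54.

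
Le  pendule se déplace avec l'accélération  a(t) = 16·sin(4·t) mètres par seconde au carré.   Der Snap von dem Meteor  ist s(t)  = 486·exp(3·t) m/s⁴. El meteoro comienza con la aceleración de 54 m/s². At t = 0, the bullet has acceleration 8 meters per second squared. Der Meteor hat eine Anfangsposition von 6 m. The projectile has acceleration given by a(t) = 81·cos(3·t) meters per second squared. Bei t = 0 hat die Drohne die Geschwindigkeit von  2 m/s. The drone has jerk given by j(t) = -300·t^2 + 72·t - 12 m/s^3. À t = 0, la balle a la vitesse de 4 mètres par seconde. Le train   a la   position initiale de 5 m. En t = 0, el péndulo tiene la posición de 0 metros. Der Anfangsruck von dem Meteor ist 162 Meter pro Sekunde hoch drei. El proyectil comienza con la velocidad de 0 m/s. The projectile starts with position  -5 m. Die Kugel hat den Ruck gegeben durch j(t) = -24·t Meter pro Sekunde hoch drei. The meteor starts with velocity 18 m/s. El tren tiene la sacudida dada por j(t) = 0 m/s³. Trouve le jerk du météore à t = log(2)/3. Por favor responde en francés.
Nous devons intégrer notre équation du snap s(t) = 486·exp(3·t) 1 fois. En intégrant le snap et en utilisant la condition initiale j(0) = 162, nous obtenons j(t) = 162·exp(3·t). De l'équation du jerk j(t) = 162·exp(3·t), nous substituons t = log(2)/3 pour obtenir j = 324.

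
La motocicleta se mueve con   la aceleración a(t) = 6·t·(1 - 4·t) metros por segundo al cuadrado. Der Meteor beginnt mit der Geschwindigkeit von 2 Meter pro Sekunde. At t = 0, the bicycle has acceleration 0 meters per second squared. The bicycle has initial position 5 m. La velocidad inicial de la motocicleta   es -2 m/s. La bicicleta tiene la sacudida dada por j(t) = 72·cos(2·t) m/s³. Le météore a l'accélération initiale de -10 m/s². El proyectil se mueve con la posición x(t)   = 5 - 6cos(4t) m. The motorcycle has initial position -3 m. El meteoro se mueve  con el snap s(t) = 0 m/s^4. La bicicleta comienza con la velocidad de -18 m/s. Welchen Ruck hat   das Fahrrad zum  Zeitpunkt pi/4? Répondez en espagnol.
De la ecuación de la sacudida j(t) = 72·cos(2·t), sustituimos t = pi/4 para obtener j = 0.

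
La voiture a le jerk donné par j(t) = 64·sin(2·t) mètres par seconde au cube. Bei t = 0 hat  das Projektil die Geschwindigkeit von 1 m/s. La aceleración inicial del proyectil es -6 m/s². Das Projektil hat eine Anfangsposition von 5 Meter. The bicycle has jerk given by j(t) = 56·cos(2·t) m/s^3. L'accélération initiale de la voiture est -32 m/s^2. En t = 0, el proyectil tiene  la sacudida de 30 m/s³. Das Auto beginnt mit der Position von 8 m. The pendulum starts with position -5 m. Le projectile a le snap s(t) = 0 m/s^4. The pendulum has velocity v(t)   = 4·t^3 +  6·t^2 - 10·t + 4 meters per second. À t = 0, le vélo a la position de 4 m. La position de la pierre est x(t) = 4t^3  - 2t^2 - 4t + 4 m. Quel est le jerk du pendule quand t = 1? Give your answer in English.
Starting from velocity v(t) = 4·t^3 + 6·t^2 - 10·t + 4, we take 2 derivatives. Taking d/dt of v(t), we find a(t) = 12·t^2 + 12·t - 10. The derivative of acceleration gives jerk: j(t) = 24·t + 12. From the given jerk equation j(t) = 24·t + 12, we substitute t = 1 to get j = 36.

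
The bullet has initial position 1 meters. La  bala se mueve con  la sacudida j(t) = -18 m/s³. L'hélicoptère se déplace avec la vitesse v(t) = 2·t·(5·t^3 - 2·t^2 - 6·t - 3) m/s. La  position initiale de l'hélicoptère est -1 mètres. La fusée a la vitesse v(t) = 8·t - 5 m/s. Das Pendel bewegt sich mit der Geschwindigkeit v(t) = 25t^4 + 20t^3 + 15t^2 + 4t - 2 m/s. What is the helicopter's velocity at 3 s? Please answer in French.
De l'équation de la vitesse v(t) = 2·t·(5·t^3 - 2·t^2 - 6·t - 3), nous substituons t = 3 pour obtenir v = 576.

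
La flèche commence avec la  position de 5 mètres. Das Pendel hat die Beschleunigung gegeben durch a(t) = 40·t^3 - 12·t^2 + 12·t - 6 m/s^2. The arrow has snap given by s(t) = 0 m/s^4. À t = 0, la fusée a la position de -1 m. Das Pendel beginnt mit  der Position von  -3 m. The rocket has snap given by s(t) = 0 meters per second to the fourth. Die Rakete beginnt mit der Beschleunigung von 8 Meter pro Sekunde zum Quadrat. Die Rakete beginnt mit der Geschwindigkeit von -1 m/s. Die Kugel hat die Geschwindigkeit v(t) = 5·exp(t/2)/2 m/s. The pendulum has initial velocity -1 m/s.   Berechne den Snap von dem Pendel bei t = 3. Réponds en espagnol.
Partiendo de la aceleración a(t) = 40·t^3 - 12·t^2 + 12·t - 6, tomamos 2 derivadas. La derivada de la aceleración da la sacudida: j(t) = 120·t^2 - 24·t + 12. La derivada de la sacudida da el snap: s(t) = 240·t - 24. Tenemos el snap s(t) = 240·t - 24. Sustituyendo t = 3: s(3) = 696.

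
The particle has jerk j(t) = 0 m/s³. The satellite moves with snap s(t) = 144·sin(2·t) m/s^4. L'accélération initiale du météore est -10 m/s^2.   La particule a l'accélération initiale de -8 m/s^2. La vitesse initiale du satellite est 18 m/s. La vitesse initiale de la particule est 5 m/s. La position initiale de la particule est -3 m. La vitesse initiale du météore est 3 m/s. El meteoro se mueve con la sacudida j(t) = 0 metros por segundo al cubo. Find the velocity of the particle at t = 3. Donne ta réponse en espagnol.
Necesitamos integrar nuestra ecuación de la sacudida j(t) = 0 2 veces. Integrando la sacudida y usando la condición inicial a(0) = -8, obtenemos a(t) = -8. La integral de la aceleración, con v(0) = 5, da la velocidad: v(t) = 5 - 8·t. Tenemos la velocidad v(t) = 5 - 8·t. Sustituyendo t = 3: v(3) = -19.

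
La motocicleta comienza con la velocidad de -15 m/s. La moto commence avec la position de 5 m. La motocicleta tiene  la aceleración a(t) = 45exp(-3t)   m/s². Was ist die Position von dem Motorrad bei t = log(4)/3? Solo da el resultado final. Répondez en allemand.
x(log(4)/3) = 5/4.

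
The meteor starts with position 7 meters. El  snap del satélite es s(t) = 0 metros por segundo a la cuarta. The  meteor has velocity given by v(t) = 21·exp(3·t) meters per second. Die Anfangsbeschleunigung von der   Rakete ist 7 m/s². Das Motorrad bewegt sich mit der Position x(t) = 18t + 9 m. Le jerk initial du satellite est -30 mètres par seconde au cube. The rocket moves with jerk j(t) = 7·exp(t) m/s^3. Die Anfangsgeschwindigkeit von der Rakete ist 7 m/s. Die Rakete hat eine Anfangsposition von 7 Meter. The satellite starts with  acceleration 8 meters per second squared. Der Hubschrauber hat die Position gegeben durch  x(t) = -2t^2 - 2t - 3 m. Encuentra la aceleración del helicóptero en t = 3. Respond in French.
Pour résoudre ceci, nous devons prendre 2 dérivées de notre équation de la position x(t) = -2·t^2 - 2·t - 3. La dérivée de la position donne la vitesse: v(t) = -4·t - 2. En dérivant la vitesse, nous obtenons l'accélération: a(t) = -4. De l'équation de l'accélération a(t) = -4, nous substituons t = 3 pour obtenir a = -4.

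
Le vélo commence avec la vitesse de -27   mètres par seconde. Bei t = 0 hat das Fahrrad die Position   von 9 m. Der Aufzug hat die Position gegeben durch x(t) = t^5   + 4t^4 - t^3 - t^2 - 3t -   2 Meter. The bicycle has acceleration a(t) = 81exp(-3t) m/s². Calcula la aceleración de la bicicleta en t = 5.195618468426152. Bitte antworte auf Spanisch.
De la ecuación de la aceleración a(t) = 81·exp(-3·t), sustituimos t = 5.195618468426152 para obtener a = 0.0000137784297451018.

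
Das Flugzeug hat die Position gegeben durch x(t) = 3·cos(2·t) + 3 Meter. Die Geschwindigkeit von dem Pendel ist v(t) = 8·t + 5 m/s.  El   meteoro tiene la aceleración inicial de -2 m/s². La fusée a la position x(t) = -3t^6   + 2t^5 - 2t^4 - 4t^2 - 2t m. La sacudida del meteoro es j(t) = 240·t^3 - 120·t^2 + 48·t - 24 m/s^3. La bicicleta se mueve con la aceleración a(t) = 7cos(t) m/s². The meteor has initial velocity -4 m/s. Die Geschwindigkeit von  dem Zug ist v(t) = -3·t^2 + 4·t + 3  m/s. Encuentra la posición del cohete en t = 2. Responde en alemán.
Mit x(t) = -3·t^6 + 2·t^5 - 2·t^4 - 4·t^2 - 2·t und Einsetzen von t = 2, finden wir x = -180.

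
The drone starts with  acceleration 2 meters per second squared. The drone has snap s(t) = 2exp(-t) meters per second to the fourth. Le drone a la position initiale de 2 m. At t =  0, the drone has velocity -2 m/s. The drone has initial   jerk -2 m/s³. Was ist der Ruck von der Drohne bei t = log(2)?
Wir müssen unsere Gleichung für den Snap s(t) = 2·exp(-t) 1-mal integrieren. Durch Integration von dem Snap und Verwendung der Anfangsbedingung j(0) = -2, erhalten wir j(t) = -2·exp(-t). Aus der Gleichung für den Ruck j(t) = -2·exp(-t), setzen wir t = log(2) ein und erhalten j = -1.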